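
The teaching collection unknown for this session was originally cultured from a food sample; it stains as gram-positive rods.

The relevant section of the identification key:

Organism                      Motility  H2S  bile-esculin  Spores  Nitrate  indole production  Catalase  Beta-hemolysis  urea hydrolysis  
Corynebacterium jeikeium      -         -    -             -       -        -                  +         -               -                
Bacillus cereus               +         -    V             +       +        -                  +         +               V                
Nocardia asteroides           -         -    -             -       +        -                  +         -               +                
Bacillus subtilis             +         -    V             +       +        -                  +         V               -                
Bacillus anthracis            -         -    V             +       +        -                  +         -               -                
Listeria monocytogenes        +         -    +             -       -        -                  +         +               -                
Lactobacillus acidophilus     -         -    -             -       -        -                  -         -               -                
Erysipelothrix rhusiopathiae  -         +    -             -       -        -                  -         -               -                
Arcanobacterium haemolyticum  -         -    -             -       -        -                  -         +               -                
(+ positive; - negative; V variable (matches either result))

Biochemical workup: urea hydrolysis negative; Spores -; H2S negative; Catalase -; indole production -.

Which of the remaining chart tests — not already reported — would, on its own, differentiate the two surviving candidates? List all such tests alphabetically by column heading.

urea hydrolysis -: excludes Nocardia asteroides — 8 left.
H2S -: excludes Erysipelothrix rhusiopathiae — 7 left.
Spores -: excludes Bacillus cereus, Bacillus subtilis, Bacillus anthracis — 4 left.
indole production -: all 4 remaining candidates are consistent.
Catalase -: excludes Corynebacterium jeikeium, Listeria monocytogenes — 2 left.
Two candidates remain: Arcanobacterium haemolyticum and Lactobacillus acidophilus.
  Motility: - vs - — same for both, does not separate.
  bile-esculin: - vs - — same for both, does not separate.
  Nitrate: - vs - — same for both, does not separate.
  Beta-hemolysis: Arcanobacterium haemolyticum +, Lactobacillus acidophilus - — discriminates.

Beta-hemolysis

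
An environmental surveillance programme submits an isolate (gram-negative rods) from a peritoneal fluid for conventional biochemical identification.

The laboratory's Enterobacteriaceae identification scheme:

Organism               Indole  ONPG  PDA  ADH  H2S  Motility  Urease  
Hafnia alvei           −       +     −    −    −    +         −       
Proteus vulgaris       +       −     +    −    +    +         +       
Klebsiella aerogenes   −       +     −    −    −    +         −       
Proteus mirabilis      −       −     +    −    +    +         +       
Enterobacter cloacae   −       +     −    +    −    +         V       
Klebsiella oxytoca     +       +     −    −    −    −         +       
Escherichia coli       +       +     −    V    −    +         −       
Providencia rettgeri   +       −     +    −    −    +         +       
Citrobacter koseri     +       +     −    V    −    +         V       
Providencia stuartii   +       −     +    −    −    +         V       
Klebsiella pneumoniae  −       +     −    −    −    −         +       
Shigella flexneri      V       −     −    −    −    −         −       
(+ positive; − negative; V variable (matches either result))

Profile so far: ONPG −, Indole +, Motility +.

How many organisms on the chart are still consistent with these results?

Motility +: excludes Klebsiella oxytoca, Klebsiella pneumoniae, Shigella flexneri — 9 left.
Indole +: excludes Hafnia alvei, Klebsiella aerogenes, Proteus mirabilis, Enterobacter cloacae — 5 left.
ONPG −: excludes Escherichia coli, Citrobacter koseri — 3 left.
Still consistent: Proteus vulgaris, Providencia rettgeri, Providencia stuartii.

3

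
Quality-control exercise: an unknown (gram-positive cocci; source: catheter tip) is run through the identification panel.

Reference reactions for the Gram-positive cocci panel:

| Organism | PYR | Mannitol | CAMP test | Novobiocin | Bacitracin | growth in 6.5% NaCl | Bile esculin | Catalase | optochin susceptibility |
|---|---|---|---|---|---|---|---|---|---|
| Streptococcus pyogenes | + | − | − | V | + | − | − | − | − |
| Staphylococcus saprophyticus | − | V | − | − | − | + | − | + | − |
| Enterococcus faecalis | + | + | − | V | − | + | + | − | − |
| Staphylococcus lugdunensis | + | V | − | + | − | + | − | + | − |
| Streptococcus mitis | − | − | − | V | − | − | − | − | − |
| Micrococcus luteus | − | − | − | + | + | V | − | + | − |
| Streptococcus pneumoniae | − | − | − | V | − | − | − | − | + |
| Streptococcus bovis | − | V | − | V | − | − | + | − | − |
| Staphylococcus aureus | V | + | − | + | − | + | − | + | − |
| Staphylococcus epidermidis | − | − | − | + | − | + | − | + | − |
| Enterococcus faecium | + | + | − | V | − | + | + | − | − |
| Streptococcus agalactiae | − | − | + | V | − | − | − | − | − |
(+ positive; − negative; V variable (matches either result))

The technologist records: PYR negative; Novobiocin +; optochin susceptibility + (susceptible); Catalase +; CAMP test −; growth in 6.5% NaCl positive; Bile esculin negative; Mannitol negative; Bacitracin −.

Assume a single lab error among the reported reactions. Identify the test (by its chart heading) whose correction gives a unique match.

As reported, no row in the chart matches all 9 reactions.
Reversing Catalase → still no organism matches.
Reversing optochin susceptibility (to −) → unique match: Staphylococcus epidermidis.
Reversing Mannitol → still no organism matches.
Reversing Novobiocin → still no organism matches.
Reversing Bacitracin → still no organism matches.
Reversing PYR → still no organism matches.
Reversing Bile esculin → still no organism matches.
Reversing growth in 6.5% NaCl → still no organism matches.
Reversing CAMP test → still no organism matches.

optochin susceptibility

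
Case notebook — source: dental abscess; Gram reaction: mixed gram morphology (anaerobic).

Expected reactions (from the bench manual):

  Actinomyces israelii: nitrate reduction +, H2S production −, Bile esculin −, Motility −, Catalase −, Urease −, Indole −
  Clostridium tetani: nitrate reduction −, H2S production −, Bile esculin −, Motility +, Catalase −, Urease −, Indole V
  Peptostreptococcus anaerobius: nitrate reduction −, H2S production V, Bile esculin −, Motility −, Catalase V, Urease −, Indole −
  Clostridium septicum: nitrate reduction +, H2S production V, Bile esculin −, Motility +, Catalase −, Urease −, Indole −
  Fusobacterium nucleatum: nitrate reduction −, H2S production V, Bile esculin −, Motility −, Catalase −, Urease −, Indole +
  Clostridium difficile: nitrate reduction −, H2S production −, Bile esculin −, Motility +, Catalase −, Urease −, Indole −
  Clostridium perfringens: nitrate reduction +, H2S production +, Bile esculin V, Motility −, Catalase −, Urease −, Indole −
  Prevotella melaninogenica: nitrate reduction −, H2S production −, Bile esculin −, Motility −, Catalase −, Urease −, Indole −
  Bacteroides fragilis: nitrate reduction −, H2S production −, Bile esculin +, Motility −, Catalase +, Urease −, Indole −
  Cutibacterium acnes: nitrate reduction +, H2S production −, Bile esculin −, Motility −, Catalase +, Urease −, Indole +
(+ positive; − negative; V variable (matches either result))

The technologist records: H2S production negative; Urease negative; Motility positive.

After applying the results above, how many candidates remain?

3

H2S production −: excludes Clostridium perfringens — 9 left.
Motility +: excludes 6 organisms — 3 left.
Urease −: all 3 remaining candidates are consistent.
Still consistent: Clostridium difficile, Clostridium septicum, Clostridium tetani.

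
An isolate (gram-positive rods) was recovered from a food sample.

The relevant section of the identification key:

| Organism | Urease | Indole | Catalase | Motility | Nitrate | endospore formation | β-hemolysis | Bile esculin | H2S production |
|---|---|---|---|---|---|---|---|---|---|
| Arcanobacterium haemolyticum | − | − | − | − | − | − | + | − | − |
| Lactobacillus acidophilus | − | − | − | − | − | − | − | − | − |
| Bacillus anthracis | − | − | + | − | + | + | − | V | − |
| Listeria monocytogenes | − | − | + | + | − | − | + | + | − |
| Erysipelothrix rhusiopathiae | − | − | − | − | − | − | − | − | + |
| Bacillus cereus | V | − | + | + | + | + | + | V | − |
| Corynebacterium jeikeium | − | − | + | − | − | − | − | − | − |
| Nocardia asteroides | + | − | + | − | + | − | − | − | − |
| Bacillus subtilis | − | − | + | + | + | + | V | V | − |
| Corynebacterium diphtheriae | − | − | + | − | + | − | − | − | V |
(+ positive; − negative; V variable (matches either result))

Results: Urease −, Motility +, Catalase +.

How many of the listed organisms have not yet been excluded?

Urease −: excludes Nocardia asteroides — 9 left.
Catalase +: excludes Arcanobacterium haemolyticum, Lactobacillus acidophilus, Erysipelothrix rhusiopathiae — 6 left.
Motility +: excludes Bacillus anthracis, Corynebacterium jeikeium, Corynebacterium diphtheriae — 3 left.
Still consistent: Bacillus cereus, Bacillus subtilis, Listeria monocytogenes.

3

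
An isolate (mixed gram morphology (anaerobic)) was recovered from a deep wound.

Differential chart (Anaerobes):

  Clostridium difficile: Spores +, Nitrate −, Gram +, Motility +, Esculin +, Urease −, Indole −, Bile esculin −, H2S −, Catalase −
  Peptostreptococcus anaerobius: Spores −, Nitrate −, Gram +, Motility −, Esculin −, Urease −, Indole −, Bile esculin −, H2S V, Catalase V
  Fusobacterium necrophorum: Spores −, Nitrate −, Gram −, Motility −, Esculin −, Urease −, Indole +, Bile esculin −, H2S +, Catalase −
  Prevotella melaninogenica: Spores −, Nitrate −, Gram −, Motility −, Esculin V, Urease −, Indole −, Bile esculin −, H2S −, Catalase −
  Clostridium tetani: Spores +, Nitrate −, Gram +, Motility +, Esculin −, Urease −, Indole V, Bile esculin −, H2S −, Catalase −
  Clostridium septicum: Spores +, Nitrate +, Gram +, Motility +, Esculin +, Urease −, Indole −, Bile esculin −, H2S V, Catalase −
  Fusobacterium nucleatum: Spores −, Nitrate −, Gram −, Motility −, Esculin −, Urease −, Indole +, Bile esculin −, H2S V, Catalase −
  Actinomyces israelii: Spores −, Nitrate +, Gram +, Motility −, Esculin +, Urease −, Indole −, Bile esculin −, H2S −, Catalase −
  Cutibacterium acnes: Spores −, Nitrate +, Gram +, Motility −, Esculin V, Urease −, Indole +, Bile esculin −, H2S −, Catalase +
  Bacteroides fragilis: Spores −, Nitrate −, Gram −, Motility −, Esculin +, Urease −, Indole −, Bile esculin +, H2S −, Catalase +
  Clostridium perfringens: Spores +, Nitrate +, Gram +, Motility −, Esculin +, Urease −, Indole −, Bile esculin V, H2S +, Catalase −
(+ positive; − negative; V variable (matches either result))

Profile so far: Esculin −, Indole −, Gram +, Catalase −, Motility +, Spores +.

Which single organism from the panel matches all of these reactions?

Clostridium tetani

Spores +: excludes 7 organisms — 4 left.
Motility +: excludes Clostridium perfringens — 3 left.
Catalase −: all 3 remaining candidates are consistent.
Indole −: all 3 remaining candidates are consistent.
Gram +: all 3 remaining candidates are consistent.
Esculin −: excludes Clostridium difficile, Clostridium septicum — 1 left.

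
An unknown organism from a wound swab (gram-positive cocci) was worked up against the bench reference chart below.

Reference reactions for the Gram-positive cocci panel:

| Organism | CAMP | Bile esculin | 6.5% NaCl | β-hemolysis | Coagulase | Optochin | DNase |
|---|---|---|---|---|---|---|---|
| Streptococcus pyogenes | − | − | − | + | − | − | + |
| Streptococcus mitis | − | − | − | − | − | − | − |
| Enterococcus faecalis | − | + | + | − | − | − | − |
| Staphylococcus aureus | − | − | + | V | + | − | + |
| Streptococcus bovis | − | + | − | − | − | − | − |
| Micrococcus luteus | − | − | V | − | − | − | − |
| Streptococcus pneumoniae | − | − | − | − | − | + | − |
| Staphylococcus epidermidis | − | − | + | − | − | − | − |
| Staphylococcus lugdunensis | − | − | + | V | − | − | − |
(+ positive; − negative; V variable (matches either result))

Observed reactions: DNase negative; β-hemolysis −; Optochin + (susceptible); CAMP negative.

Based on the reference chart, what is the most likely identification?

Streptococcus pneumoniae

Optochin +: excludes 8 organisms — 1 left.
β-hemolysis −: the one remaining candidate is consistent.
DNase −: the one remaining candidate is consistent.
CAMP −: the one remaining candidate is consistent.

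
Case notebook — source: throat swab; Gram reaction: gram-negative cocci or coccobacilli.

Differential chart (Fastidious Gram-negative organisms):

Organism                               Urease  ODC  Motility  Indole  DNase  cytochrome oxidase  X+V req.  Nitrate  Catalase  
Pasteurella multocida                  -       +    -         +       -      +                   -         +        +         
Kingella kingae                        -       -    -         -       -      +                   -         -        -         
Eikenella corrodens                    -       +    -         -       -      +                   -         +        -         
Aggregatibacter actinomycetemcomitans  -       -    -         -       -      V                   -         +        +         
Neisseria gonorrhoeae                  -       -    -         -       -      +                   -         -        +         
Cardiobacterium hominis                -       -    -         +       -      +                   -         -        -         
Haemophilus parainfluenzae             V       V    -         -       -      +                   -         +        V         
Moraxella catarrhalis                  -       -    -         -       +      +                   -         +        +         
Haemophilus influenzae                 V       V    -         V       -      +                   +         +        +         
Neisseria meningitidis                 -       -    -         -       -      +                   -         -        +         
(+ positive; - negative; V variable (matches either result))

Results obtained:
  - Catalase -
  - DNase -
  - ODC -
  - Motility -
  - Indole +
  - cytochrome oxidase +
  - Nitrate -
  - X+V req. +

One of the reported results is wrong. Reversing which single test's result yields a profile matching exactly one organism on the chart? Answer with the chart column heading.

As reported, no row in the chart matches all 8 reactions.
Reversing Indole → still no organism matches.
Reversing ODC → still no organism matches.
Reversing X+V req. (to -) → unique match: Cardiobacterium hominis.
Reversing DNase → still no organism matches.
Reversing Catalase → still no organism matches.
Reversing cytochrome oxidase → still no organism matches.
Reversing Nitrate → still no organism matches.
Reversing Motility → still no organism matches.

X+V req.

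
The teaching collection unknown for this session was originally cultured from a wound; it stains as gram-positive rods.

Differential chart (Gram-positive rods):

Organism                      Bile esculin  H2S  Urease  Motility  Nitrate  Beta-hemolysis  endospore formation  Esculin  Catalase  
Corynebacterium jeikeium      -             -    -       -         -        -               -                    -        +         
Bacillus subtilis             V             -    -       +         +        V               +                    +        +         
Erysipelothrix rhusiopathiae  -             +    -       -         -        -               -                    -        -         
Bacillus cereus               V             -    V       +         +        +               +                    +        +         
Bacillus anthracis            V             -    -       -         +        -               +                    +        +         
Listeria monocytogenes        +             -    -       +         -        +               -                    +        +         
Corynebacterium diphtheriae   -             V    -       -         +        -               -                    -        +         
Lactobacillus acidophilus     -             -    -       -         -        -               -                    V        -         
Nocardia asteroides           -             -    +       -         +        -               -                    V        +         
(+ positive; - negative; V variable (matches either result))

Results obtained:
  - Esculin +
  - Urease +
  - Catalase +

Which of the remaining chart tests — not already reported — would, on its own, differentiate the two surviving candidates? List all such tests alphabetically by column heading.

Catalase +: excludes Erysipelothrix rhusiopathiae, Lactobacillus acidophilus — 7 left.
Urease +: excludes 5 organisms — 2 left.
Esculin +: all 2 remaining candidates are consistent.
Two candidates remain: Bacillus cereus and Nocardia asteroides.
  Bile esculin: V vs - — variable for at least one, does not separate.
  H2S: - vs - — same for both, does not separate.
  Motility: Bacillus cereus +, Nocardia asteroides - — discriminates.
  Nitrate: + vs + — same for both, does not separate.
  Beta-hemolysis: Bacillus cereus +, Nocardia asteroides - — discriminates.
  endospore formation: Bacillus cereus +, Nocardia asteroides - — discriminates.

Beta-hemolysis, endospore formation, Motility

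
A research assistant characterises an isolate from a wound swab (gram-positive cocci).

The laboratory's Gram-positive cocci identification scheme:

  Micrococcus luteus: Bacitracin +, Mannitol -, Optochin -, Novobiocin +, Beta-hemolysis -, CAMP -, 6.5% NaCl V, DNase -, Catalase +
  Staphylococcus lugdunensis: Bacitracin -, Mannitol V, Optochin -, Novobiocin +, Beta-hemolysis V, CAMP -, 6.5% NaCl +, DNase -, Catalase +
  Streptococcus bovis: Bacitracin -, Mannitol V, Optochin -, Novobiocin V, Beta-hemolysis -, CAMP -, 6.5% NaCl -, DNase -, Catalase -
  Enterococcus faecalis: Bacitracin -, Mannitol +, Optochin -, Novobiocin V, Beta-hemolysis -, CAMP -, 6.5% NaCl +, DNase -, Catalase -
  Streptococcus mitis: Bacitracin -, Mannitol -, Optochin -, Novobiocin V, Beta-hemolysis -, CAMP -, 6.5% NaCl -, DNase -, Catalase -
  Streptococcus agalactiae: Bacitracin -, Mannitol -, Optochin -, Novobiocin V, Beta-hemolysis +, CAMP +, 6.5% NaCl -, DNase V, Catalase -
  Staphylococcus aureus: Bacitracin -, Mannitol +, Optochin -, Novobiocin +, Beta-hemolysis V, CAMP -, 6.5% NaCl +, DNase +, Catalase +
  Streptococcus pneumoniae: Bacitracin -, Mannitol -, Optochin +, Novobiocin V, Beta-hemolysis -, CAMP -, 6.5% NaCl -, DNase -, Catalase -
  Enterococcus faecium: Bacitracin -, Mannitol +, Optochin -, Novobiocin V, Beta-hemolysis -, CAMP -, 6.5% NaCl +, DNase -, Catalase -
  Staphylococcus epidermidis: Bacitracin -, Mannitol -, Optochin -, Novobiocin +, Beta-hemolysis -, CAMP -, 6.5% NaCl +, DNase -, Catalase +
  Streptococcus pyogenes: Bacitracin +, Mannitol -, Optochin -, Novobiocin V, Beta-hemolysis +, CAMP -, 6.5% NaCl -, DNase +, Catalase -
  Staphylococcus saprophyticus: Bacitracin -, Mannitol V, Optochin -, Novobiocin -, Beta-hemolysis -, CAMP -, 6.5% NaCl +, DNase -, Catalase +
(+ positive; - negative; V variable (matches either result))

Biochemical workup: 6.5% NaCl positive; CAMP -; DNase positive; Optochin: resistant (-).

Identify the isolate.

Staphylococcus aureus

DNase +: excludes 9 organisms — 3 left.
6.5% NaCl +: excludes Streptococcus agalactiae, Streptococcus pyogenes — 1 left.
CAMP -: the one remaining candidate is consistent.
Optochin -: the one remaining candidate is consistent.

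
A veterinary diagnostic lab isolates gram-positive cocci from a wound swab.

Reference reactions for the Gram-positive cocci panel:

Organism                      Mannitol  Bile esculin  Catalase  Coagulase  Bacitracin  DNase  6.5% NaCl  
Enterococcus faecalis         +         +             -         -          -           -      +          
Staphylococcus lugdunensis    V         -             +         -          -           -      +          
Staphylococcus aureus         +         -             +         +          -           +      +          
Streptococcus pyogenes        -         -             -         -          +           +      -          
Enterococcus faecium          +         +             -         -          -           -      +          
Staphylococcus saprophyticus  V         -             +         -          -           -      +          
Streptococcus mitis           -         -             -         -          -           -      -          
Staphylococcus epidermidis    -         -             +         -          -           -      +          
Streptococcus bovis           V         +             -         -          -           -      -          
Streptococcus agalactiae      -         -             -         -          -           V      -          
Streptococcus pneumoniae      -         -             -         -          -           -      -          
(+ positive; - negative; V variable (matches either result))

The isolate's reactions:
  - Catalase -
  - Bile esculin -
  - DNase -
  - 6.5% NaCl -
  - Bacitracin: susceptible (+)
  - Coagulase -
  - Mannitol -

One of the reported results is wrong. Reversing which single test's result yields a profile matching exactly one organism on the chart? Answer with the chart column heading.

As reported, no row in the chart matches all 7 reactions.
Reversing 6.5% NaCl → still no organism matches.
Reversing Catalase → still no organism matches.
Reversing Bacitracin → 3 organisms match (not unique).
Reversing Mannitol → still no organism matches.
Reversing Bile esculin → still no organism matches.
Reversing DNase (to +) → unique match: Streptococcus pyogenes.
Reversing Coagulase → still no organism matches.

DNase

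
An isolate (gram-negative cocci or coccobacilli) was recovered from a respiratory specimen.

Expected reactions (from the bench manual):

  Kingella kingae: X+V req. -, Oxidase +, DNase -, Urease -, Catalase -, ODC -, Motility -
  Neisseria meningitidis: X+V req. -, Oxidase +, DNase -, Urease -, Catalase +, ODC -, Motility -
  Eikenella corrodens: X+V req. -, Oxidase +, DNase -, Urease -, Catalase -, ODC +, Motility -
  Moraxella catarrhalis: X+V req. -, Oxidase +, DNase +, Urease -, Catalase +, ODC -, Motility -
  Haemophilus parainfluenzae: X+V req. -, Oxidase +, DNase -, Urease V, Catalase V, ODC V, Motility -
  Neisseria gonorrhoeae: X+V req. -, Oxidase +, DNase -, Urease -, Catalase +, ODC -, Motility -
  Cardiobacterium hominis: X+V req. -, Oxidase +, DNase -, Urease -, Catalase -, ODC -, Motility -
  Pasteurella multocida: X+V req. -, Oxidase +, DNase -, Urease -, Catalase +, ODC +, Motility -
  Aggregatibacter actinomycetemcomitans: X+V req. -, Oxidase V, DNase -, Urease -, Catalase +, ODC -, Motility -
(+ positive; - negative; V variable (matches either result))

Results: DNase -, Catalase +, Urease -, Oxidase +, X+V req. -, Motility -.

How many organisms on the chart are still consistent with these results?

5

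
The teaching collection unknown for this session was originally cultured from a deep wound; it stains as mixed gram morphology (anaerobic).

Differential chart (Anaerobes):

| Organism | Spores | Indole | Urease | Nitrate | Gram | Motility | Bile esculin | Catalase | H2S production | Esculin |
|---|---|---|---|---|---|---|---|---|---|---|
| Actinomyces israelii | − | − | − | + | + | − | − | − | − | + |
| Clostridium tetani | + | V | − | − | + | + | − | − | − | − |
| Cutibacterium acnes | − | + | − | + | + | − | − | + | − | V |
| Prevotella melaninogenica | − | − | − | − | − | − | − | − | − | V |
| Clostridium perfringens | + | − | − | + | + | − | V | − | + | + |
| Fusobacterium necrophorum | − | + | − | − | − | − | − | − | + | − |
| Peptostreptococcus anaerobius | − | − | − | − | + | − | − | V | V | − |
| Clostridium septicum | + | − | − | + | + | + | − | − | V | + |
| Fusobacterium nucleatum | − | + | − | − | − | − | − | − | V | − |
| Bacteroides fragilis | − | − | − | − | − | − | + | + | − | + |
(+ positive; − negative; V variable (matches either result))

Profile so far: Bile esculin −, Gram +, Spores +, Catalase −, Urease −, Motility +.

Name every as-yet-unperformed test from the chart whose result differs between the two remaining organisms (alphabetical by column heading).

Spores +: excludes 7 organisms — 3 left.
Bile esculin −: all 3 remaining candidates are consistent.
Catalase −: all 3 remaining candidates are consistent.
Urease −: all 3 remaining candidates are consistent.
Gram +: all 3 remaining candidates are consistent.
Motility +: excludes Clostridium perfringens — 2 left.
Two candidates remain: Clostridium septicum and Clostridium tetani.
  Indole: − vs V — variable for at least one, does not separate.
  Nitrate: Clostridium septicum +, Clostridium tetani − — discriminates.
  H2S production: V vs − — variable for at least one, does not separate.
  Esculin: Clostridium septicum +, Clostridium tetani − — discriminates.

Esculin, Nitrate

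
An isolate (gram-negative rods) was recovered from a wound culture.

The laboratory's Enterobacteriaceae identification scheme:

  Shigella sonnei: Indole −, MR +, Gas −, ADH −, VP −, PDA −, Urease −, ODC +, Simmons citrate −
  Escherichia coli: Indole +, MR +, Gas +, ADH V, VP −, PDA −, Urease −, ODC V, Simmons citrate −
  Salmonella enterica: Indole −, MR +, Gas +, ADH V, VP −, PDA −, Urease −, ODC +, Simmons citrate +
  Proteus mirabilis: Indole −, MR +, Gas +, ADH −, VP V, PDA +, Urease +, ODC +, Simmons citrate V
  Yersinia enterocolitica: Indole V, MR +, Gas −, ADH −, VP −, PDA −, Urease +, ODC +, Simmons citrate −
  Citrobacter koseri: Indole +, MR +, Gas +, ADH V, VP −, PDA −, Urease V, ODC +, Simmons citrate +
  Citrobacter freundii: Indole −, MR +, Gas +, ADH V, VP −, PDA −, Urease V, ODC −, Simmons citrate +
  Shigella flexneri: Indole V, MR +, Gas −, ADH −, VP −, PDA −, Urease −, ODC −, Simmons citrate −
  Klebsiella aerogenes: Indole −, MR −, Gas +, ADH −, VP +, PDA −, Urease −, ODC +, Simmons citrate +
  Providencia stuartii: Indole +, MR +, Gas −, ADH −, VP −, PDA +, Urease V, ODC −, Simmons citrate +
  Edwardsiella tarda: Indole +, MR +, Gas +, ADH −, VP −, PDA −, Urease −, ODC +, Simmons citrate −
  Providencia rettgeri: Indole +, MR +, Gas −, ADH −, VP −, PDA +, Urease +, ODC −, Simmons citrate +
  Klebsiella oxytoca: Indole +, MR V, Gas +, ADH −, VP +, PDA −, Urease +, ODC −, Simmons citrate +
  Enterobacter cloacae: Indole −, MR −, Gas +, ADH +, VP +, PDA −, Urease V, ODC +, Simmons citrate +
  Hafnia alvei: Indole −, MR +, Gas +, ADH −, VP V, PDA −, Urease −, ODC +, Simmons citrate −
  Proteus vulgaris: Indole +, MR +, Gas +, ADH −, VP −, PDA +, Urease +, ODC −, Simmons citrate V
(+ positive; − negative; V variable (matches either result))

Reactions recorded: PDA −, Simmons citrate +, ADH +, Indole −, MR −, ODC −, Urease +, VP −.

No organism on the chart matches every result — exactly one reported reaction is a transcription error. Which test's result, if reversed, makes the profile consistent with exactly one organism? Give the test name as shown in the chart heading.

As reported, no row in the chart matches all 8 reactions.
Reversing Indole → still no organism matches.
Reversing Urease → still no organism matches.
Reversing Simmons citrate → still no organism matches.
Reversing VP → still no organism matches.
Reversing MR (to +) → unique match: Citrobacter freundii.
Reversing ADH → still no organism matches.
Reversing PDA → still no organism matches.
Reversing ODC → still no organism matches.

MR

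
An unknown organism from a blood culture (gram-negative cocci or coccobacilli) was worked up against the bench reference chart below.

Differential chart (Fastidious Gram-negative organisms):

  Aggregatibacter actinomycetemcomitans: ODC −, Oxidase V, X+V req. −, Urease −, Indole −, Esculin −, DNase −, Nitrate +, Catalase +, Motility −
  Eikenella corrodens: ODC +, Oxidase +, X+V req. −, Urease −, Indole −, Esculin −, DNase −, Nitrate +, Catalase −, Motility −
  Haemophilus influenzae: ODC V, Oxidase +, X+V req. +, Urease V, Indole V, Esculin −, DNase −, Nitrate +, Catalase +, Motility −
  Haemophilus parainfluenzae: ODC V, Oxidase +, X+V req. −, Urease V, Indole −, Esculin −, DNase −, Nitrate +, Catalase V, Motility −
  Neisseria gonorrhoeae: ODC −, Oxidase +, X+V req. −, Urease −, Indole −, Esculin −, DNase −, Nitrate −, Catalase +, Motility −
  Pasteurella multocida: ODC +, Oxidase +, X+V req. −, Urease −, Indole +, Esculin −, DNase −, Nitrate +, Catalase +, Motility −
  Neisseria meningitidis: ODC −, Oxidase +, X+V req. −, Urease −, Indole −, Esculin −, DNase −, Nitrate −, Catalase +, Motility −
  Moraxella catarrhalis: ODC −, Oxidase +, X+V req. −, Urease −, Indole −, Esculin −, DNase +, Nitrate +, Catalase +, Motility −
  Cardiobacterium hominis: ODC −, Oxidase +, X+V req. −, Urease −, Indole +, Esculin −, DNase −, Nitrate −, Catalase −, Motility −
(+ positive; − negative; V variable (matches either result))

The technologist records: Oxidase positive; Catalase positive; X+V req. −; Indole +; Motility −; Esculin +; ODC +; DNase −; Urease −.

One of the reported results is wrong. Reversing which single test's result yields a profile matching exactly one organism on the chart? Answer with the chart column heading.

As reported, no row in the chart matches all 9 reactions.
Reversing Oxidase → still no organism matches.
Reversing DNase → still no organism matches.
Reversing X+V req. → still no organism matches.
Reversing Esculin (to −) → unique match: Pasteurella multocida.
Reversing Catalase → still no organism matches.
Reversing Indole → still no organism matches.
Reversing Urease → still no organism matches.
Reversing Motility → still no organism matches.
Reversing ODC → still no organism matches.

Esculin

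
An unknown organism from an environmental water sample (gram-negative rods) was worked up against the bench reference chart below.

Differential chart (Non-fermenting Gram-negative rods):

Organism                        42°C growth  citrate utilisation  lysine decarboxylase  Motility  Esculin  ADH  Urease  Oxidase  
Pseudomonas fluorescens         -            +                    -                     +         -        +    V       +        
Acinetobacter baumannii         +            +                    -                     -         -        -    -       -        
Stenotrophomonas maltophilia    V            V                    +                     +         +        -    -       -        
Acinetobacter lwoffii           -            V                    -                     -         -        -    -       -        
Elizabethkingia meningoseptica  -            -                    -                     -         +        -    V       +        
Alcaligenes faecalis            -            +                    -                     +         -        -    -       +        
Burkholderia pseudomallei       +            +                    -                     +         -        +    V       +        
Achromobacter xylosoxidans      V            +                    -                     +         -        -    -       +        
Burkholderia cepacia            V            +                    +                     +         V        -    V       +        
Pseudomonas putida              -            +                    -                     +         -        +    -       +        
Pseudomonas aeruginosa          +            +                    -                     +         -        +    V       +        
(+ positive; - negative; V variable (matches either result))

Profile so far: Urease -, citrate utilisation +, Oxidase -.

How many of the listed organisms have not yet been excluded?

Oxidase -: excludes 8 organisms — 3 left.
Urease -: all 3 remaining candidates are consistent.
citrate utilisation +: all 3 remaining candidates are consistent.
Still consistent: Acinetobacter baumannii, Acinetobacter lwoffii, Stenotrophomonas maltophilia.

3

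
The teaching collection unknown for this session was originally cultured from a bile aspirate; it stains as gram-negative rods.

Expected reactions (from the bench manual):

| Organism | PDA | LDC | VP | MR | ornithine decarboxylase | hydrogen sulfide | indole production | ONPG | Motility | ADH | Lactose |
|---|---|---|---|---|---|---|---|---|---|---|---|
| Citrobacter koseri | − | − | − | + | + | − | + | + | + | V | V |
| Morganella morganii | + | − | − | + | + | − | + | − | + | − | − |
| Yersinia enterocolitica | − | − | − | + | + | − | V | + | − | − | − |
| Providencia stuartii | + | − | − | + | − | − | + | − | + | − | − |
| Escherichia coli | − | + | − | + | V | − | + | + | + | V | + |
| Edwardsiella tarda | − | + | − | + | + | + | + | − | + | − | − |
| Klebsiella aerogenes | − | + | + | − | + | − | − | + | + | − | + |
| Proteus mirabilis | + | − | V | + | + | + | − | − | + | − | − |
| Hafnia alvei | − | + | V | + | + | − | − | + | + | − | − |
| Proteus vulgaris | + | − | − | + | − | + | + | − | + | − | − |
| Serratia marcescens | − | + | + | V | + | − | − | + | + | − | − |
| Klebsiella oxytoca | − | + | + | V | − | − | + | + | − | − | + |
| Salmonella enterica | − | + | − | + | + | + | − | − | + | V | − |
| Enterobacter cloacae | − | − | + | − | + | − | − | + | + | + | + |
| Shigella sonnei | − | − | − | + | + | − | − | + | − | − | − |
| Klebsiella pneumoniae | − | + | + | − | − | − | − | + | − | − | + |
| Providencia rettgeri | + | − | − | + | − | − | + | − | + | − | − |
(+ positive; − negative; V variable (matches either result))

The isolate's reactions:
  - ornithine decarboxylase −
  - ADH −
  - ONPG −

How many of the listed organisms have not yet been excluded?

3

ONPG −: excludes 10 organisms — 7 left.
ornithine decarboxylase −: excludes Morganella morganii, Edwardsiella tarda, Proteus mirabilis, Salmonella enterica — 3 left.
ADH −: all 3 remaining candidates are consistent.
Still consistent: Proteus vulgaris, Providencia rettgeri, Providencia stuartii.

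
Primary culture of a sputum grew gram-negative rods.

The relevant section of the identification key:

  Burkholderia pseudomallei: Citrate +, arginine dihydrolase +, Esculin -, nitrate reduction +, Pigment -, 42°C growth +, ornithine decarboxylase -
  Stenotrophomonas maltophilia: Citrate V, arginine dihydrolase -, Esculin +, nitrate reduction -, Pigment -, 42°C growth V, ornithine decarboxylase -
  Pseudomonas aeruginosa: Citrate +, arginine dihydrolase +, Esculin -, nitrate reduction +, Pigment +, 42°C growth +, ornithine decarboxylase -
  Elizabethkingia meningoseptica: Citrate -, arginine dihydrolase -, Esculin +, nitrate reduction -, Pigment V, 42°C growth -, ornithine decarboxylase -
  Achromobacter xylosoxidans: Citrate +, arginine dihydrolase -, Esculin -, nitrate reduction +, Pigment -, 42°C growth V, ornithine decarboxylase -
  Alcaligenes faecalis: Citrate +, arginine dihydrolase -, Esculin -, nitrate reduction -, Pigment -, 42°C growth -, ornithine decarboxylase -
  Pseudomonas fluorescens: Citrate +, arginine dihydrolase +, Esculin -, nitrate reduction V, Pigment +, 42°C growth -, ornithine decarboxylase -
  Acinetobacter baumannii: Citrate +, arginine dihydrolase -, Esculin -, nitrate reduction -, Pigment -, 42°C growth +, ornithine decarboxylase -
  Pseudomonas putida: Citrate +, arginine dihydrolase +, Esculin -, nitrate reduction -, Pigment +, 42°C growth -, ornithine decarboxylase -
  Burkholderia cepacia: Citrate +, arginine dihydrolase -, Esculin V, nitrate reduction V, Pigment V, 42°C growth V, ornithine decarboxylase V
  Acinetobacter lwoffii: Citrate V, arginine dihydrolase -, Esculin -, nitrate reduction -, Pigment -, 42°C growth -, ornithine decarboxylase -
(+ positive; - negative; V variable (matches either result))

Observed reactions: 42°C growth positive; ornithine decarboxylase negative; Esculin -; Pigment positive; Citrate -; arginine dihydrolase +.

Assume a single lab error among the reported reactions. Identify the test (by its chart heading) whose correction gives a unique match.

As reported, no row in the chart matches all 6 reactions.
Reversing Pigment → still no organism matches.
Reversing Citrate (to +) → unique match: Pseudomonas aeruginosa.
Reversing ornithine decarboxylase → still no organism matches.
Reversing Esculin → still no organism matches.
Reversing arginine dihydrolase → still no organism matches.
Reversing 42°C growth → still no organism matches.

Citrate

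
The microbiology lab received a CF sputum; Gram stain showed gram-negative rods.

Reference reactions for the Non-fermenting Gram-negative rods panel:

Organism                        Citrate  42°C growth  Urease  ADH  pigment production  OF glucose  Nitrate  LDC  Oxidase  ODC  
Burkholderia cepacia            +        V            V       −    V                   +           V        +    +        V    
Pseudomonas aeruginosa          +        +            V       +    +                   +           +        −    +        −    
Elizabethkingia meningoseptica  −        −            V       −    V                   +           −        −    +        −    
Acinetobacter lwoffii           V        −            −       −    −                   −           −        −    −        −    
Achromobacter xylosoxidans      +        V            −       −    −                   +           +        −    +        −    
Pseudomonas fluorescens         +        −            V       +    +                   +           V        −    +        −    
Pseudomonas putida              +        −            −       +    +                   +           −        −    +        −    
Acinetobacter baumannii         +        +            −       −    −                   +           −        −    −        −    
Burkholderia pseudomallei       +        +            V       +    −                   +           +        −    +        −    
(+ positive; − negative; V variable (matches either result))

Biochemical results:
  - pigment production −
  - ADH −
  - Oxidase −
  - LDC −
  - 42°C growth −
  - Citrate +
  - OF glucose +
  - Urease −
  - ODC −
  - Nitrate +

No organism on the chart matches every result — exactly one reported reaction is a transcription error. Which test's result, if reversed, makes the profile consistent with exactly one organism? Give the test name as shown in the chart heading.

As reported, no row in the chart matches all 10 reactions.
Reversing OF glucose → still no organism matches.
Reversing pigment production → still no organism matches.
Reversing ADH → still no organism matches.
Reversing ODC → still no organism matches.
Reversing Oxidase (to +) → unique match: Achromobacter xylosoxidans.
Reversing Nitrate → still no organism matches.
Reversing Citrate → still no organism matches.
Reversing 42°C growth → still no organism matches.
Reversing LDC → still no organism matches.
Reversing Urease → still no organism matches.

Oxidase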